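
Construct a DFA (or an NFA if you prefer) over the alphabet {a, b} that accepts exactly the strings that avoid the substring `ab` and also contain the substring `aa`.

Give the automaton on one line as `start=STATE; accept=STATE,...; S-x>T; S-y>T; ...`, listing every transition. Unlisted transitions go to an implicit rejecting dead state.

start=s0; accept=s2; s0-a>s1; s0-b>s0; s1-a>s2; s1-b>s3; s2-a>s2; s2-b>s3; s3-a>s3; s3-b>s3

Run two small machines in parallel and take their product. One (3 states) tracks partial matches of the forbidden pattern `ab`; the other (3 states) tracks whether and how much of `aa` has been seen. Each combined state is a pair, one component from each; accept when both components accept. Equivalent product states are then merged.
With 4 states:
        a   b  
>  s0   s1  s0 
   s1   s2  s3 
 * s2   s2  s3 
   s3   s3  s3 
(> = start, * = accepting)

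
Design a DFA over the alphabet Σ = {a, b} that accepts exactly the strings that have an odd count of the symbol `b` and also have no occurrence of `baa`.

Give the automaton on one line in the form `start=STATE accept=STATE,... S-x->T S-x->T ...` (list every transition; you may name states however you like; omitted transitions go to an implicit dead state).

Build one automaton per condition and run them in lockstep. One (2 states) tracks the count of `b`s modulo 2; the other (4 states) tracks partial matches of the forbidden pattern `baa`. Each combined state is a pair, one component from each; accept when both components accept.
A 7-state machine:
        a   b  
>  s0   s0  s1 
 * s1   s2  s3 
 * s2   s4  s3 
   s3   s5  s1 
   s4   s4  s6 
   s5   s6  s1 
   s6   s6  s4 
(> = start, * = accepting)

start=s0 accept=s1,s2 s0-a->s0 s0-b->s1 s1-a->s2 s1-b->s3 s2-a->s4 s2-b->s3 s3-a->s5 s3-b->s1 s4-a->s4 s4-b->s6 s5-a->s6 s5-b->s1 s6-a->s6 s6-b->s4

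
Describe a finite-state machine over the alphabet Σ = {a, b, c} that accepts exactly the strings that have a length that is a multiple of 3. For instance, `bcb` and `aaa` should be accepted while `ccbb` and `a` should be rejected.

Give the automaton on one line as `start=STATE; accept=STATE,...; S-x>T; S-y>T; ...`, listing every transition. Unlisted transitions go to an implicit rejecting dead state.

start=q0; accept=q0; q0-a>q1; q0-b>q1; q0-c>q1; q1-a>q2; q1-b>q2; q1-c>q2; q2-a>q0; q2-b>q0; q2-c>q0

Count input length modulo 3: every symbol advances one step around the cycle q0 → q1 → q2 → q0. Accept at q0.
3 states suffice.
        a   b   c  
>* q0   q1  q1  q1 
   q1   q2  q2  q2 
   q2   q0  q0  q0 
(> = start, * = accepting)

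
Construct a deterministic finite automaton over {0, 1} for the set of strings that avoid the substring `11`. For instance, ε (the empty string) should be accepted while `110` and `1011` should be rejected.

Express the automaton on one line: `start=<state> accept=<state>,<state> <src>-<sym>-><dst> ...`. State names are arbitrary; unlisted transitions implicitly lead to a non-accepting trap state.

start=q0 accept=q0,q1 q0-0->q0 q0-1->q1 q1-0->q0 q1-1->q2 q2-0->q2 q2-1->q2

This is the complement of 'contains `11`'. Use the same substring-matching states — q0 through q2 holding how much of `11` has just been matched — but flip the accepting set: everything except the trap q2 accepts.
3 states suffice.
        0   1  
>* q0   q0  q1 
 * q1   q0  q2 
   q2   q2  q2 
(> = start, * = accepting)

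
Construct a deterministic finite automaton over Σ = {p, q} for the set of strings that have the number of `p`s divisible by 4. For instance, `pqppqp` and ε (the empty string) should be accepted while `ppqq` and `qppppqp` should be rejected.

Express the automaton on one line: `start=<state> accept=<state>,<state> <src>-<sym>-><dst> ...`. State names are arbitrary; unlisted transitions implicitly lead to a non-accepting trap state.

Keep the running count of `p`s modulo 4: each `p` advances along the cycle s0 → s1 → s2 → s3 → s0 while other symbols loop. Accept at s0.
4 states suffice.
        p   q  
>* s0   s1  s0 
   s1   s2  s1 
   s2   s3  s2 
   s3   s0  s3 
(> = start, * = accepting)

start=s0 accept=s0 s0-p->s1 s0-q->s0 s1-p->s2 s1-q->s1 s2-p->s3 s2-q->s2 s3-p->s0 s3-q->s3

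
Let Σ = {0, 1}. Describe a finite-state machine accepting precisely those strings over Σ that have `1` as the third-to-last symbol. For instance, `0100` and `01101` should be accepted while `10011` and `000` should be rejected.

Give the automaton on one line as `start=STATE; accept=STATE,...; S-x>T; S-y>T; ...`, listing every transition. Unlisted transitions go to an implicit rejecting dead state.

start=A; accept=L,M,N,O; A-0>B; A-1>C; B-0>D; B-1>E; C-0>F; C-1>G; D-0>H; D-1>I; E-0>J; E-1>K; F-0>L; F-1>M; G-0>N; G-1>O; H-0>H; H-1>I; I-0>J; I-1>K; J-0>L; J-1>M; K-0>N; K-1>O; L-0>H; L-1>I; M-0>J; M-1>K; N-0>L; N-1>M; O-0>N; O-1>O

Because acceptance depends on a position counted from the end, the machine has to buffer the most recent 3 symbols. Make each state the string of the last up-to-3 symbols read; on input `x` shift the window left and append `x`. Accept when the buffered window has length 3 and begins with `1`.
With 15 states:
       0  1 
>  A   B  C 
   B   D  E 
   C   F  G 
   D   H  I 
   E   J  K 
   F   L  M 
   G   N  O 
   H   H  I 
   I   J  K 
   J   L  M 
   K   N  O 
 * L   H  I 
 * M   J  K 
 * N   L  M 
 * O   N  O 
(> = start, * = accepting)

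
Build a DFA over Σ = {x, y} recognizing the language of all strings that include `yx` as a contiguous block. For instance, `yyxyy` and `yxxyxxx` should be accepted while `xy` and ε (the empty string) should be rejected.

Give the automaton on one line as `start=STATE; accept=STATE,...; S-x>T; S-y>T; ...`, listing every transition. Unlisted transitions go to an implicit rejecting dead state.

States S0..S1 record the length of the longest prefix of `yx` that matches the current input suffix. Reaching S2 means `yx` has been seen, and we stay there forever. Accept from S2.
3 states suffice.
        x   y  
>  S0   S0  S1 
   S1   S2  S1 
 * S2   S2  S2 
(> = start, * = accepting)

start=S0; accept=S2; S0-x>S0; S0-y>S1; S1-x>S2; S1-y>S1; S2-x>S2; S2-y>S2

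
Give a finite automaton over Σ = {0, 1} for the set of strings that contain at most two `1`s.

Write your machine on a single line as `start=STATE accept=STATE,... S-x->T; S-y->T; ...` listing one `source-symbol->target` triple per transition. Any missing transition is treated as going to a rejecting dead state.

start=A; accept=A,B,C; A-0->A; A-1->B; B-0->B; B-1->C; C-0->C; C-1->D; D-0->D; D-1->D

Only the number of `1`s matters, and only up to 3. Make a chain A → B → C → D advanced by each `1` (with D absorbing); every other symbol self-loops. The accepting set is {A, B, C}.
A 4-state machine:
       0  1 
>* A   A  B 
 * B   B  C 
 * C   C  D 
   D   D  D 
(> = start, * = accepting)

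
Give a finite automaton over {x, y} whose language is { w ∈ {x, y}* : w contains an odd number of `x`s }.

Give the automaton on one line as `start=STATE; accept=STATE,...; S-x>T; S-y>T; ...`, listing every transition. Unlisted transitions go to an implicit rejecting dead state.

start=q0; accept=q1; q0-x>q1; q0-y>q0; q1-x>q0; q1-y>q1

The only thing that matters is how many `x`s have appeared, reduced mod 2. Use one state per residue: q0 for 0, …, q1 for 1. Reading `x` moves to the next residue; anything else stays put. q1 is accepting.
A 2-state machine:
        x   y  
>  q0   q1  q0 
 * q1   q0  q1 
(> = start, * = accepting)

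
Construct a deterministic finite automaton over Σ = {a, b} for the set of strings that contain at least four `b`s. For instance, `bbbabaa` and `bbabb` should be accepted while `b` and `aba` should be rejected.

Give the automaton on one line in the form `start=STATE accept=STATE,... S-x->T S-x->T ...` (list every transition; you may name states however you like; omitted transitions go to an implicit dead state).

Count `b`s, saturating at 5: states s0 through s4 mean 0 through 4 `b`s seen; s5 means more than 4. Each `b` increments (capped at s5); other symbols loop. Accept from {s4, s5}.
        a   b  
>  s0   s0  s1 
   s1   s1  s2 
   s2   s2  s3 
   s3   s3  s4 
 * s4   s4  s5 
 * s5   s5  s5 
(> = start, * = accepting)

start=s0 accept=s4,s5 s0-a->s0 s0-b->s1 s1-a->s1 s1-b->s2 s2-a->s2 s2-b->s3 s3-a->s3 s3-b->s4 s4-a->s4 s4-b->s5 s5-a->s5 s5-b->s5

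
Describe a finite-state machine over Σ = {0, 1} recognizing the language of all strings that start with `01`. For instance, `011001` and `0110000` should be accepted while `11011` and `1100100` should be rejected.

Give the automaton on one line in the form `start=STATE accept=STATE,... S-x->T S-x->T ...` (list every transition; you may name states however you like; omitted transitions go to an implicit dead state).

Walk along `01` while the input agrees: from s0 take `0` to s1, and so on. Any deviation drops to the rejecting sink s3. Once s2 is reached the prefix is confirmed and every continuation is accepted.
4 states suffice.
        0   1  
>  s0   s1  s3 
   s1   s3  s2 
 * s2   s2  s2 
   s3   s3  s3 
(> = start, * = accepting)

start=s0 accept=s2 s0-0->s1 s0-1->s3 s1-0->s3 s1-1->s2 s2-0->s2 s2-1->s2 s3-0->s3 s3-1->s3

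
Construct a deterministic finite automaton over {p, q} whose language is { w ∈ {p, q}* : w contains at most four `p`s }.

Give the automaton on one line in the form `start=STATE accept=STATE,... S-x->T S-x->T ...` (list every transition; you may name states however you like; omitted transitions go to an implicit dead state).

start=S0 accept=S0,S1,S2,S3,S4 S0-p->S1 S0-q->S0 S1-p->S2 S1-q->S1 S2-p->S3 S2-q->S2 S3-p->S4 S3-q->S3 S4-p->S5 S4-q->S4 S5-p->S5 S5-q->S5

Only the number of `p`s matters, and only up to 5. Make a chain S0 → S1 → S2 → S3 → S4 → S5 advanced by each `p` (with S5 absorbing); every other symbol self-loops. The accepting set is {S0, S1, S2, S3, S4}.
6 states suffice.
        p   q  
>* S0   S1  S0 
 * S1   S2  S1 
 * S2   S3  S2 
 * S3   S4  S3 
 * S4   S5  S4 
   S5   S5  S5 
(> = start, * = accepting)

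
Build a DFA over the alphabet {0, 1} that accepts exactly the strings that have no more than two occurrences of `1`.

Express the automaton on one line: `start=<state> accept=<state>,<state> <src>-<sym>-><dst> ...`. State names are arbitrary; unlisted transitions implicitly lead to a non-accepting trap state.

Count `1`s, saturating at 3: states A through C mean 0 through 2 `1`s seen; D means more than 2. Each `1` increments (capped at D); other symbols loop. Accept from {A, B, C}.
A 4-state machine:
       0  1 
>* A   A  B 
 * B   B  C 
 * C   C  D 
   D   D  D 
(> = start, * = accepting)

start=A accept=A,B,C A-0->A A-1->B B-0->B B-1->C C-0->C C-1->D D-0->D D-1->D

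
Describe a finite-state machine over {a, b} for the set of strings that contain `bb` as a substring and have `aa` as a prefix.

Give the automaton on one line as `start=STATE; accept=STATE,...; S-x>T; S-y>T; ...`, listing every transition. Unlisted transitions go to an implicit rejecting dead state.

Build one automaton per condition and run them in lockstep. One (3 states) tracks whether and how much of `bb` has been seen; the other (4 states) tracks whether the input so far still matches the prefix `aa`. Each combined state is a pair, one component from each; accept when both components accept. After merging equivalent states the machine shrinks.
        a   b  
>  q0   q1  q2 
   q1   q3  q2 
   q2   q2  q2 
   q3   q3  q4 
   q4   q3  q5 
 * q5   q5  q5 
(> = start, * = accepting)

start=q0; accept=q5; q0-a>q1; q0-b>q2; q1-a>q3; q1-b>q2; q2-a>q2; q2-b>q2; q3-a>q3; q3-b>q4; q4-a>q3; q4-b>q5; q5-a>q5; q5-b>q5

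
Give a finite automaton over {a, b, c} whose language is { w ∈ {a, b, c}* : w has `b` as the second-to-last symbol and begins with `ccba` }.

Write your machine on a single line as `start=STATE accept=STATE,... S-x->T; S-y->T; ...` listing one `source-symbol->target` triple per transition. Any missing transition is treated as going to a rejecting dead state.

start=q0; accept=q5,q8; q0-a->q1; q0-b->q1; q0-c->q2; q1-a->q1; q1-b->q1; q1-c->q1; q2-a->q1; q2-b->q1; q2-c->q3; q3-a->q1; q3-b->q4; q3-c->q1; q4-a->q5; q4-b->q1; q4-c->q1; q5-a->q6; q5-b->q7; q5-c->q6; q6-a->q6; q6-b->q7; q6-c->q6; q7-a->q5; q7-b->q8; q7-c->q5; q8-a->q5; q8-b->q8; q8-c->q5

Handle the two conditions separately and then intersect. One (13 states) tracks the last 2 symbols read; the other (6 states) tracks whether the input so far still matches the prefix `ccba`. Each combined state is a pair, one component from each; accept when both components accept. Minimizing collapses redundant product states.
With 9 states:
        a   b   c  
>  q0   q1  q1  q2 
   q1   q1  q1  q1 
   q2   q1  q1  q3 
   q3   q1  q4  q1 
   q4   q5  q1  q1 
 * q5   q6  q7  q6 
   q6   q6  q7  q6 
   q7   q5  q8  q5 
 * q8   q5  q8  q5 
(> = start, * = accepting)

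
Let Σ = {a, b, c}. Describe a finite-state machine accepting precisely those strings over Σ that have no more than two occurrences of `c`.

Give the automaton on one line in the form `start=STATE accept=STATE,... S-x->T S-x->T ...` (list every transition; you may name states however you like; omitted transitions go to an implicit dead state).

start=S0 accept=S0,S1,S2 S0-a->S0 S0-b->S0 S0-c->S1 S1-a->S1 S1-b->S1 S1-c->S2 S2-a->S2 S2-b->S2 S2-c->S3 S3-a->S3 S3-b->S3 S3-c->S3

Only the number of `c`s matters, and only up to 3. Make a chain S0 → S1 → S2 → S3 advanced by each `c` (with S3 absorbing); every other symbol self-loops. The accepting set is {S0, S1, S2}.
A 4-state machine:
        a   b   c  
>* S0   S0  S0  S1 
 * S1   S1  S1  S2 
 * S2   S2  S2  S3 
   S3   S3  S3  S3 
(> = start, * = accepting)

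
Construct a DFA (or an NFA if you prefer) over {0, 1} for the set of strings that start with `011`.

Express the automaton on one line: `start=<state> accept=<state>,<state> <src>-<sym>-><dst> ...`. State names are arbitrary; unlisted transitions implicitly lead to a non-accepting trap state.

Check the first 3 symbols one by one: q0 through q2 record how many have matched `011` so far; any wrong symbol goes to the dead state q4. After all 3 match we enter the accepting sink q3.
        0   1  
>  q0   q1  q4 
   q1   q4  q2 
   q2   q4  q3 
 * q3   q3  q3 
   q4   q4  q4 
(> = start, * = accepting)

start=q0 accept=q3 q0-0->q1 q0-1->q4 q1-0->q4 q1-1->q2 q2-0->q4 q2-1->q3 q3-0->q3 q3-1->q3 q4-0->q4 q4-1->q4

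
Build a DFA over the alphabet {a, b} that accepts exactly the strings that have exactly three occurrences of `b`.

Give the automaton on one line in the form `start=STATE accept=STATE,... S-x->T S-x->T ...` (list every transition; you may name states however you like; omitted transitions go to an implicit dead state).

start=s0 accept=s3 s0-a->s0 s0-b->s1 s1-a->s1 s1-b->s2 s2-a->s2 s2-b->s3 s3-a->s3 s3-b->s4 s4-a->s4 s4-b->s4

Count `b`s, saturating at 4: states s0 through s3 mean 0 through 3 `b`s seen; s4 means more than 3. Each `b` increments (capped at s4); other symbols loop. Accept from {s3}.
A 5-state machine:
        a   b  
>  s0   s0  s1 
   s1   s1  s2 
   s2   s2  s3 
 * s3   s3  s4 
   s4   s4  s4 
(> = start, * = accepting)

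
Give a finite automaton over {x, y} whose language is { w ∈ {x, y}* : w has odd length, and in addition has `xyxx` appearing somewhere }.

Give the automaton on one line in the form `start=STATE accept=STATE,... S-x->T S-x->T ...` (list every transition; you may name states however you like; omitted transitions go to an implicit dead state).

Build one automaton per condition and run them in lockstep. The first has 2 states tracking the input length modulo 2; the second has 5 states tracking whether and how much of `xyxx` has been seen. A product state is a pair (one from each), accepting exactly when both do.
With 10 states:
       x  y 
>  A   B  C 
   B   D  E 
   C   D  A 
   D   B  F 
   E   G  C 
   F   H  A 
   G   I  E 
   H   J  F 
   I   J  J 
 * J   I  I 
(> = start, * = accepting)

start=A accept=J A-x->B A-y->C B-x->D B-y->E C-x->D C-y->A D-x->B D-y->F E-x->G E-y->C F-x->H F-y->A G-x->I G-y->E H-x->J H-y->F I-x->J I-y->J J-x->I J-y->I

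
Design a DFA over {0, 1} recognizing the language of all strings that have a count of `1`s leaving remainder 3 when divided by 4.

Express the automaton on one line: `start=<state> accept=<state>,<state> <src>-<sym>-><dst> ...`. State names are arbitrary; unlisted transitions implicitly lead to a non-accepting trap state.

Keep the running count of `1`s modulo 4: each `1` advances along the cycle q0 → q1 → q2 → q3 → q0 while other symbols loop. Accept at q3.
        0   1  
>  q0   q0  q1 
   q1   q1  q2 
   q2   q2  q3 
 * q3   q3  q0 
(> = start, * = accepting)

start=q0 accept=q3 q0-0->q0 q0-1->q1 q1-0->q1 q1-1->q2 q2-0->q2 q2-1->q3 q3-0->q3 q3-1->q0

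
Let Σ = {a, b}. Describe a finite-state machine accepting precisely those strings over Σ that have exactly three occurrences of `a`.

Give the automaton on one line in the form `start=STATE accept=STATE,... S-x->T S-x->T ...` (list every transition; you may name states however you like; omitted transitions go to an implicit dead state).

Only the number of `a`s matters, and only up to 4. Make a chain S0 → S1 → S2 → S3 → S4 advanced by each `a` (with S4 absorbing); every other symbol self-loops. The accepting set is {S3}.
5 states suffice.
        a   b  
>  S0   S1  S0 
   S1   S2  S1 
   S2   S3  S2 
 * S3   S4  S3 
   S4   S4  S4 
(> = start, * = accepting)

start=S0 accept=S3 S0-a->S1 S0-b->S0 S1-a->S2 S1-b->S1 S2-a->S3 S2-b->S2 S3-a->S4 S3-b->S3 S4-a->S4 S4-b->S4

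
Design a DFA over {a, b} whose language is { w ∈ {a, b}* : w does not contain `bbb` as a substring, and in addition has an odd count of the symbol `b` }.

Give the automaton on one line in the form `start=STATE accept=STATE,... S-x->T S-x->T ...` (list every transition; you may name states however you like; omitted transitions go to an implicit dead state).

Run two small machines in parallel and take their product. The first has 4 states tracking partial matches of the forbidden pattern `bbb`; the second has 2 states tracking the count of `b`s modulo 2. A product state is a pair (one from each), accepting exactly when both do.
With 8 states:
        a   b  
>  q0   q0  q1 
 * q1   q2  q3 
 * q2   q2  q4 
   q3   q0  q5 
   q4   q0  q6 
   q5   q5  q7 
 * q6   q2  q7 
   q7   q7  q5 
(> = start, * = accepting)

start=q0 accept=q1,q2,q6 q0-a->q0 q0-b->q1 q1-a->q2 q1-b->q3 q2-a->q2 q2-b->q4 q3-a->q0 q3-b->q5 q4-a->q0 q4-b->q6 q5-a->q5 q5-b->q7 q6-a->q2 q6-b->q7 q7-a->q7 q7-b->q5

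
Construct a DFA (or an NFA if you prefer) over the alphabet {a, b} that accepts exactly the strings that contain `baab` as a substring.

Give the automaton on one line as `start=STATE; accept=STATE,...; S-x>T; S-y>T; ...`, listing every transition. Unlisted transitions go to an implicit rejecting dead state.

Track how much of `baab` has been matched so far: state s0 is no progress, s4 is the absorbing accept state reached once `baab` has occurred. Intermediate states record partial matches; on a mismatch, fall back to the longest reusable overlap.
5 states suffice.
        a   b  
>  s0   s0  s1 
   s1   s2  s1 
   s2   s3  s1 
   s3   s0  s4 
 * s4   s4  s4 
(> = start, * = accepting)

start=s0; accept=s4; s0-a>s0; s0-b>s1; s1-a>s2; s1-b>s1; s2-a>s3; s2-b>s1; s3-a>s0; s3-b>s4; s4-a>s4; s4-b>s4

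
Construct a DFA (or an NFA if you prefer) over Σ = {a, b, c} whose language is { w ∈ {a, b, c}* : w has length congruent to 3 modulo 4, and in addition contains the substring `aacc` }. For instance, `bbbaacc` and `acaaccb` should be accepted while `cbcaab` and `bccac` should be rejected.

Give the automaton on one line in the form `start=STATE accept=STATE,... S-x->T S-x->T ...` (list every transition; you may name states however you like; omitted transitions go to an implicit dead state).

Build one automaton per condition and run them in lockstep. The first has 4 states tracking the input length modulo 4; the second has 5 states tracking whether and how much of `aacc` has been seen. A product state is a pair (one from each), accepting exactly when both do.
20 states suffice.
          a    b    c  
>  S0     S1   S2   S2 
   S1     S3   S4   S4 
   S2     S5   S4   S4 
   S3     S6   S7   S8 
   S4     S9   S7   S7 
   S5     S6   S7   S7 
   S6    S10   S0  S11 
   S7    S12   S0   S0 
   S8    S12   S0  S13 
   S9    S10   S0   S0 
   S10   S14   S2  S15 
   S11    S1   S2  S16 
   S12   S14   S2   S2 
   S13   S16  S16  S16 
   S14    S3   S4  S17 
   S15    S5   S4  S18 
   S16   S18  S18  S18 
   S17    S9   S7  S19 
   S18   S19  S19  S19 
 * S19   S13  S13  S13 
(> = start, * = accepting)

start=S0 accept=S19 S0-a->S1 S0-b->S2 S0-c->S2 S1-a->S3 S1-b->S4 S1-c->S4 S2-a->S5 S2-b->S4 S2-c->S4 S3-a->S6 S3-b->S7 S3-c->S8 S4-a->S9 S4-b->S7 S4-c->S7 S5-a->S6 S5-b->S7 S5-c->S7 S6-a->S10 S6-b->S0 S6-c->S11 S7-a->S12 S7-b->S0 S7-c->S0 S8-a->S12 S8-b->S0 S8-c->S13 S9-a->S10 S9-b->S0 S9-c->S0 S10-a->S14 S10-b->S2 S10-c->S15 S11-a->S1 S11-b->S2 S11-c->S16 S12-a->S14 S12-b->S2 S12-c->S2 S13-a->S16 S13-b->S16 S13-c->S16 S14-a->S3 S14-b->S4 S14-c->S17 S15-a->S5 S15-b->S4 S15-c->S18 S16-a->S18 S16-b->S18 S16-c->S18 S17-a->S9 S17-b->S7 S17-c->S19 S18-a->S19 S18-b->S19 S18-c->S19 S19-a->S13 S19-b->S13 S19-c->S13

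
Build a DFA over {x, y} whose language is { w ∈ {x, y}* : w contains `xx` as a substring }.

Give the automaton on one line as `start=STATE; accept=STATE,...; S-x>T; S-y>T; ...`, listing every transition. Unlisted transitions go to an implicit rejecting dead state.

States A..B record the length of the longest prefix of `xx` that matches the current input suffix. Reaching C means `xx` has been seen, and we stay there forever. Accept from C.
A 3-state machine:
       x  y 
>  A   B  A 
   B   C  A 
 * C   C  C 
(> = start, * = accepting)

start=A; accept=C; A-x>B; A-y>A; B-x>C; B-y>A; C-x>C; C-y>C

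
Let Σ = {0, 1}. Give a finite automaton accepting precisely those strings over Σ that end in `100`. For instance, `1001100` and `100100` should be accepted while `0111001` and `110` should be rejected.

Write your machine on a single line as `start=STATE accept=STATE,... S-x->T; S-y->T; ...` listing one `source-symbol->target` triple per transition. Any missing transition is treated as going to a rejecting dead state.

Remember how much of `100` the current input suffix matches. State A means no match yet; B means the last symbol is `1`; C means the last 2 symbols are `10`; D means the last 3 symbols are `100`. Only D accepts. On a mismatch, fall back to the longest proper suffix that is still a prefix of `100`.
A 4-state machine:
       0  1 
>  A   A  B 
   B   C  B 
   C   D  B 
 * D   A  B 
(> = start, * = accepting)

start=A; accept=D; A-0->A; A-1->B; B-0->C; B-1->B; C-0->D; C-1->B; D-0->A; D-1->B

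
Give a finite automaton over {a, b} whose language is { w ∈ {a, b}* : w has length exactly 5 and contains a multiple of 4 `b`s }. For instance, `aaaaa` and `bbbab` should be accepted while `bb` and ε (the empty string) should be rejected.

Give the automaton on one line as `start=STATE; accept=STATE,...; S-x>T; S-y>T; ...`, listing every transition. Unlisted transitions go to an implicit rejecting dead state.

Build one automaton per condition and run them in lockstep. The first has 7 states tracking the input length, saturating at 6; the second has 4 states tracking the count of `b`s modulo 4. A product state is a pair (one from each), accepting exactly when both do.
22 states suffice.
          a    b  
>  S0     S1   S2 
   S1     S3   S4 
   S2     S4   S5 
   S3     S6   S7 
   S4     S7   S8 
   S5     S8   S9 
   S6    S10  S11 
   S7    S11  S12 
   S8    S12  S13 
   S9    S13  S10 
   S10   S14  S15 
   S11   S15  S16 
   S12   S16  S17 
   S13   S17  S14 
 * S14   S18  S19 
   S15   S19  S20 
   S16   S20  S21 
   S17   S21  S18 
   S18   S18  S19 
   S19   S19  S20 
   S20   S20  S21 
   S21   S21  S18 
(> = start, * = accepting)

start=S0; accept=S14; S0-a>S1; S0-b>S2; S1-a>S3; S1-b>S4; S2-a>S4; S2-b>S5; S3-a>S6; S3-b>S7; S4-a>S7; S4-b>S8; S5-a>S8; S5-b>S9; S6-a>S10; S6-b>S11; S7-a>S11; S7-b>S12; S8-a>S12; S8-b>S13; S9-a>S13; S9-b>S10; S10-a>S14; S10-b>S15; S11-a>S15; S11-b>S16; S12-a>S16; S12-b>S17; S13-a>S17; S13-b>S14; S14-a>S18; S14-b>S19; S15-a>S19; S15-b>S20; S16-a>S20; S16-b>S21; S17-a>S21; S17-b>S18; S18-a>S18; S18-b>S19; S19-a>S19; S19-b>S20; S20-a>S20; S20-b>S21; S21-a>S21; S21-b>S18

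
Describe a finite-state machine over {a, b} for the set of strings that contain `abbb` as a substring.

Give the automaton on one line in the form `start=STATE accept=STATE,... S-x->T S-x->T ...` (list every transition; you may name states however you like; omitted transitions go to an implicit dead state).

start=q0 accept=q4 q0-a->q1 q0-b->q0 q1-a->q1 q1-b->q2 q2-a->q1 q2-b->q3 q3-a->q1 q3-b->q4 q4-a->q4 q4-b->q4

Track how much of `abbb` has been matched so far: state q0 is no progress, q4 is the absorbing accept state reached once `abbb` has occurred. Intermediate states record partial matches; on a mismatch, fall back to the longest reusable overlap.
        a   b  
>  q0   q1  q0 
   q1   q1  q2 
   q2   q1  q3 
   q3   q1  q4 
 * q4   q4  q4 
(> = start, * = accepting)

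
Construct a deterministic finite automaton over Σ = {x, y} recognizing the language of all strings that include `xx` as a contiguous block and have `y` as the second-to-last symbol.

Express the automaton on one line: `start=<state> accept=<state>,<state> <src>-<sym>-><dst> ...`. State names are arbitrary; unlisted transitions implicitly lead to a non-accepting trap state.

Handle the two conditions separately and then intersect. One (3 states) tracks whether and how much of `xx` has been seen; the other (7 states) tracks the last 2 symbols read. Each combined state is a pair, one component from each; accept when both components accept. Equivalent product states are then merged.
       x  y 
>  A   B  A 
   B   C  A 
   C   C  D 
   D   E  F 
 * E   C  D 
 * F   E  F 
(> = start, * = accepting)

start=A accept=E,F A-x->B A-y->A B-x->C B-y->A C-x->C C-y->D D-x->E D-y->F E-x->C E-y->D F-x->E F-y->F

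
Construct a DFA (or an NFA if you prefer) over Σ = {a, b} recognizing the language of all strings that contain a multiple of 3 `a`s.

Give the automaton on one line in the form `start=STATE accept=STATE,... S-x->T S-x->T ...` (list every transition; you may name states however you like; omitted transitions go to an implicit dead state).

The only thing that matters is how many `a`s have appeared, reduced mod 3. Use one state per residue: q0 for 0, …, q2 for 2. Reading `a` moves to the next residue; anything else stays put. q0 is accepting.
3 states suffice.
        a   b  
>* q0   q1  q0 
   q1   q2  q1 
   q2   q0  q2 
(> = start, * = accepting)

start=q0 accept=q0 q0-a->q1 q0-b->q0 q1-a->q2 q1-b->q1 q2-a->q0 q2-b->q2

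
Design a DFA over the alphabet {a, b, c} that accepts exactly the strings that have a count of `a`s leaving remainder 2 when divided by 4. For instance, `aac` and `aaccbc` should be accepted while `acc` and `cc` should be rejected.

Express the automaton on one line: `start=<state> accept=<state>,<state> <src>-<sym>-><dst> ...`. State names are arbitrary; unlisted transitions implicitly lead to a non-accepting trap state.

start=q0 accept=q2 q0-a->q1 q0-b->q0 q0-c->q0 q1-a->q2 q1-b->q1 q1-c->q1 q2-a->q3 q2-b->q2 q2-c->q2 q3-a->q0 q3-b->q3 q3-c->q3

The only thing that matters is how many `a`s have appeared, reduced mod 4. Use one state per residue: q0 for 0, …, q3 for 3. Reading `a` moves to the next residue; anything else stays put. q2 is accepting.
A 4-state machine:
        a   b   c  
>  q0   q1  q0  q0 
   q1   q2  q1  q1 
 * q2   q3  q2  q2 
   q3   q0  q3  q3 
(> = start, * = accepting)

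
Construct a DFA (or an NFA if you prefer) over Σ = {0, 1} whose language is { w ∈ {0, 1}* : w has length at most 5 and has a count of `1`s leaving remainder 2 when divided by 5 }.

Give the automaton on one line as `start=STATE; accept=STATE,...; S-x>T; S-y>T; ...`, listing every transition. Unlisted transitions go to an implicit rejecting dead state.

start=q0; accept=q5,q8,q11,q12; q0-0>q1; q0-1>q2; q1-0>q3; q1-1>q4; q2-0>q4; q2-1>q5; q3-0>q6; q3-1>q7; q4-0>q7; q4-1>q8; q5-0>q8; q5-1>q9; q6-0>q9; q6-1>q10; q7-0>q10; q7-1>q11; q8-0>q11; q8-1>q9; q9-0>q9; q9-1>q9; q10-0>q9; q10-1>q12; q11-0>q12; q11-1>q9; q12-0>q9; q12-1>q9

Handle the two conditions separately and then intersect. One (7 states) tracks the input length, saturating at 6; the other (5 states) tracks the count of `1`s modulo 5. Each combined state is a pair, one component from each; accept when both components accept. Equivalent product states are then merged.
With 13 states:
          0    1  
>  q0     q1   q2 
   q1     q3   q4 
   q2     q4   q5 
   q3     q6   q7 
   q4     q7   q8 
 * q5     q8   q9 
   q6     q9  q10 
   q7    q10  q11 
 * q8    q11   q9 
   q9     q9   q9 
   q10    q9  q12 
 * q11   q12   q9 
 * q12    q9   q9 
(> = start, * = accepting)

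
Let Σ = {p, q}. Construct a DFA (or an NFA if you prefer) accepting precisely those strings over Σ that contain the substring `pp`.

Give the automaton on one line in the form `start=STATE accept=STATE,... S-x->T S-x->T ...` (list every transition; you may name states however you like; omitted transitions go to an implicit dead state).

States A..B record the length of the longest prefix of `pp` that matches the current input suffix. Reaching C means `pp` has been seen, and we stay there forever. Accept from C.
A 3-state machine:
       p  q 
>  A   B  A 
   B   C  A 
 * C   C  C 
(> = start, * = accepting)

start=A accept=C A-p->B A-q->A B-p->C B-q->A C-p->C C-q->C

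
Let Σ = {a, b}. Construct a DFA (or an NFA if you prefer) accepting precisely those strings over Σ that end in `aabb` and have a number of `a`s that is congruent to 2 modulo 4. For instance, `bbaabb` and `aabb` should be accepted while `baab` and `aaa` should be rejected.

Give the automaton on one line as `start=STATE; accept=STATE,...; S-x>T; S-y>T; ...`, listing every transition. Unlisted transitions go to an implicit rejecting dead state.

Handle the two conditions separately and then intersect. The first has 5 states tracking how much of the suffix `aabb` has currently been matched; the second has 4 states tracking the count of `a`s modulo 4. A product state is a pair (one from each), accepting exactly when both do.
With 20 states:
          a    b  
>  q0     q1   q0 
   q1     q2   q3 
   q2     q4   q5 
   q3     q6   q3 
   q4     q7   q8 
   q5     q9  q10 
   q6     q4  q11 
   q7    q12  q13 
   q8    q14  q15 
   q9     q7  q16 
 * q10    q9  q11 
   q11    q9  q11 
   q12    q2  q17 
   q13    q1  q18 
   q14   q12   q0 
   q15   q14  q16 
   q16   q14  q16 
   q17    q6  q19 
   q18    q1   q0 
   q19    q6   q3 
(> = start, * = accepting)

start=q0; accept=q10; q0-a>q1; q0-b>q0; q1-a>q2; q1-b>q3; q2-a>q4; q2-b>q5; q3-a>q6; q3-b>q3; q4-a>q7; q4-b>q8; q5-a>q9; q5-b>q10; q6-a>q4; q6-b>q11; q7-a>q12; q7-b>q13; q8-a>q14; q8-b>q15; q9-a>q7; q9-b>q16; q10-a>q9; q10-b>q11; q11-a>q9; q11-b>q11; q12-a>q2; q12-b>q17; q13-a>q1; q13-b>q18; q14-a>q12; q14-b>q0; q15-a>q14; q15-b>q16; q16-a>q14; q16-b>q16; q17-a>q6; q17-b>q19; q18-a>q1; q18-b>q0; q19-a>q6; q19-b>q3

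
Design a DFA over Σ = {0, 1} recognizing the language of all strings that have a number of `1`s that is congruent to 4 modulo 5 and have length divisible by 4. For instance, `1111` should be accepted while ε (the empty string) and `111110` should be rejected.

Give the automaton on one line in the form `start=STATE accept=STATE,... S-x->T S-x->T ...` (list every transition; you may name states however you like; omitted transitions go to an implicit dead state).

Handle the two conditions separately and then intersect. The first has 5 states tracking the count of `1`s modulo 5; the second has 4 states tracking the input length modulo 4. A product state is a pair (one from each), accepting exactly when both do.
With 20 states:
          0    1  
>  s0     s1   s2 
   s1     s3   s4 
   s2     s4   s5 
   s3     s6   s7 
   s4     s7   s8 
   s5     s8   s9 
   s6     s0  s10 
   s7    s10  s11 
   s8    s11  s12 
   s9    s12  s13 
   s10    s2  s14 
   s11   s14  s15 
   s12   s15  s16 
 * s13   s16   s1 
   s14    s5  s17 
   s15   s17  s18 
   s16   s18   s3 
   s17    s9  s19 
   s18   s19   s6 
   s19   s13   s0 
(> = start, * = accepting)

start=s0 accept=s13 s0-0->s1 s0-1->s2 s1-0->s3 s1-1->s4 s2-0->s4 s2-1->s5 s3-0->s6 s3-1->s7 s4-0->s7 s4-1->s8 s5-0->s8 s5-1->s9 s6-0->s0 s6-1->s10 s7-0->s10 s7-1->s11 s8-0->s11 s8-1->s12 s9-0->s12 s9-1->s13 s10-0->s2 s10-1->s14 s11-0->s14 s11-1->s15 s12-0->s15 s12-1->s16 s13-0->s16 s13-1->s1 s14-0->s5 s14-1->s17 s15-0->s17 s15-1->s18 s16-0->s18 s16-1->s3 s17-0->s9 s17-1->s19 s18-0->s19 s18-1->s6 s19-0->s13 s19-1->s0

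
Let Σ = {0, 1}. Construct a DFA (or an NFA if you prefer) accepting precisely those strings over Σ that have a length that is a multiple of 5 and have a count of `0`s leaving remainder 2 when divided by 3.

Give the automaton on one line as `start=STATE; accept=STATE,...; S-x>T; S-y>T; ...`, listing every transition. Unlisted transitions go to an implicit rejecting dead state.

Handle the two conditions separately and then intersect. The first has 5 states tracking the input length modulo 5; the second has 3 states tracking the count of `0`s modulo 3. A product state is a pair (one from each), accepting exactly when both do.
With 15 states:
          0    1  
>  q0     q1   q2 
   q1     q3   q4 
   q2     q4   q5 
   q3     q6   q7 
   q4     q7   q8 
   q5     q8   q6 
   q6     q9  q10 
   q7    q10  q11 
   q8    q11   q9 
   q9    q12  q13 
   q10   q13   q0 
   q11    q0  q12 
 * q12    q2  q14 
   q13   q14   q1 
   q14    q5   q3 
(> = start, * = accepting)

start=q0; accept=q12; q0-0>q1; q0-1>q2; q1-0>q3; q1-1>q4; q2-0>q4; q2-1>q5; q3-0>q6; q3-1>q7; q4-0>q7; q4-1>q8; q5-0>q8; q5-1>q6; q6-0>q9; q6-1>q10; q7-0>q10; q7-1>q11; q8-0>q11; q8-1>q9; q9-0>q12; q9-1>q13; q10-0>q13; q10-1>q0; q11-0>q0; q11-1>q12; q12-0>q2; q12-1>q14; q13-0>q14; q13-1>q1; q14-0>q5; q14-1>q3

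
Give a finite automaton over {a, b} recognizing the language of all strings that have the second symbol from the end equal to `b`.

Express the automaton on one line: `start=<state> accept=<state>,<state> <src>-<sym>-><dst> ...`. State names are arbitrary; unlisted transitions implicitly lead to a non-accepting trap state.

start=q0 accept=q5,q6 q0-a->q1 q0-b->q2 q1-a->q3 q1-b->q4 q2-a->q5 q2-b->q6 q3-a->q3 q3-b->q4 q4-a->q5 q4-b->q6 q5-a->q3 q5-b->q4 q6-a->q5 q6-b->q6

A DFA must remember the last 2 symbols (since which symbol is second-to-last isn't known until the input ends). Use one state per possible window of the last ≤2 symbols; accept from those whose window starts with `b`.
With 7 states:
        a   b  
>  q0   q1  q2 
   q1   q3  q4 
   q2   q5  q6 
   q3   q3  q4 
   q4   q5  q6 
 * q5   q3  q4 
 * q6   q5  q6 
(> = start, * = accepting)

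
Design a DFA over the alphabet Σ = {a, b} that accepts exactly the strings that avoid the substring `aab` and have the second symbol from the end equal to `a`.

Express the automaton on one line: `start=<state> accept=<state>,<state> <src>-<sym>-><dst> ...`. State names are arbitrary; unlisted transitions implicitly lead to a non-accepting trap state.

Run two small machines in parallel and take their product. One (4 states) tracks partial matches of the forbidden pattern `aab`; the other (7 states) tracks the last 2 symbols read. Each combined state is a pair, one component from each; accept when both components accept.
With 11 states:
          a    b  
>  q0     q1   q2 
   q1     q3   q4 
   q2     q5   q6 
 * q3     q3   q7 
 * q4     q5   q6 
   q5     q3   q4 
   q6     q5   q6 
   q7     q8   q9 
   q8    q10   q7 
   q9     q8   q9 
   q10   q10   q7 
(> = start, * = accepting)

start=q0 accept=q3,q4 q0-a->q1 q0-b->q2 q1-a->q3 q1-b->q4 q2-a->q5 q2-b->q6 q3-a->q3 q3-b->q7 q4-a->q5 q4-b->q6 q5-a->q3 q5-b->q4 q6-a->q5 q6-b->q6 q7-a->q8 q7-b->q9 q8-a->q10 q8-b->q7 q9-a->q8 q9-b->q9 q10-a->q10 q10-b->q7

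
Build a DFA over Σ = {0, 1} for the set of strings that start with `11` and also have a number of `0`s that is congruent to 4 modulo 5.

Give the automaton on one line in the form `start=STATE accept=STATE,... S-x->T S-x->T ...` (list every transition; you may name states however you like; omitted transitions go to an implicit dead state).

start=S0 accept=S7 S0-0->S1 S0-1->S2 S1-0->S1 S1-1->S1 S2-0->S1 S2-1->S3 S3-0->S4 S3-1->S3 S4-0->S5 S4-1->S4 S5-0->S6 S5-1->S5 S6-0->S7 S6-1->S6 S7-0->S3 S7-1->S7

Handle the two conditions separately and then intersect. One (4 states) tracks whether the input so far still matches the prefix `11`; the other (5 states) tracks the count of `0`s modulo 5. Each combined state is a pair, one component from each; accept when both components accept. After merging equivalent states the machine shrinks.
An 8-state machine:
        0   1  
>  S0   S1  S2 
   S1   S1  S1 
   S2   S1  S3 
   S3   S4  S3 
   S4   S5  S4 
   S5   S6  S5 
   S6   S7  S6 
 * S7   S3  S7 
(> = start, * = accepting)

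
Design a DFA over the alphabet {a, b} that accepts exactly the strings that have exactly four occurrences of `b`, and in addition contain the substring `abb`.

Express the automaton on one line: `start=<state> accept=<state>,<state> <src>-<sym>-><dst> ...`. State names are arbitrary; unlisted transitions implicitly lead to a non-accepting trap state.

Handle the two conditions separately and then intersect. One (6 states) tracks the count of `b`s, saturating at 5; the other (4 states) tracks whether and how much of `abb` has been seen. Each combined state is a pair, one component from each; accept when both components accept.
21 states suffice.
          a    b  
>  S0     S1   S2 
   S1     S1   S3 
   S2     S4   S5 
   S3     S4   S6 
   S4     S4   S7 
   S5     S8   S9 
   S6     S6  S10 
   S7     S8  S10 
   S8     S8  S11 
   S9    S12  S13 
   S10   S10  S14 
   S11   S12  S14 
   S12   S12  S15 
   S13   S16  S17 
 * S14   S14  S18 
   S15   S16  S18 
   S16   S16  S19 
   S17   S20  S17 
   S18   S18  S18 
   S19   S20  S18 
   S20   S20  S19 
(> = start, * = accepting)

start=S0 accept=S14 S0-a->S1 S0-b->S2 S1-a->S1 S1-b->S3 S2-a->S4 S2-b->S5 S3-a->S4 S3-b->S6 S4-a->S4 S4-b->S7 S5-a->S8 S5-b->S9 S6-a->S6 S6-b->S10 S7-a->S8 S7-b->S10 S8-a->S8 S8-b->S11 S9-a->S12 S9-b->S13 S10-a->S10 S10-b->S14 S11-a->S12 S11-b->S14 S12-a->S12 S12-b->S15 S13-a->S16 S13-b->S17 S14-a->S14 S14-b->S18 S15-a->S16 S15-b->S18 S16-a->S16 S16-b->S19 S17-a->S20 S17-b->S17 S18-a->S18 S18-b->S18 S19-a->S20 S19-b->S18 S20-a->S20 S20-b->S19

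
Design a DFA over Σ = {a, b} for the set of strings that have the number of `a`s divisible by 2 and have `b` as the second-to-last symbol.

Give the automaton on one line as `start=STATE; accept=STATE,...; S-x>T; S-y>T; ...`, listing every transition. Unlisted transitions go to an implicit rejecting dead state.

Handle the two conditions separately and then intersect. The first has 2 states tracking the count of `a`s modulo 2; the second has 7 states tracking the last 2 symbols read. A product state is a pair (one from each), accepting exactly when both do. After merging equivalent states the machine shrinks.
6 states suffice.
        a   b  
>  s0   s1  s2 
   s1   s0  s3 
   s2   s1  s4 
   s3   s5  s3 
 * s4   s1  s4 
 * s5   s1  s2 
(> = start, * = accepting)

start=s0; accept=s4,s5; s0-a>s1; s0-b>s2; s1-a>s0; s1-b>s3; s2-a>s1; s2-b>s4; s3-a>s5; s3-b>s3; s4-a>s1; s4-b>s4; s5-a>s1; s5-b>s2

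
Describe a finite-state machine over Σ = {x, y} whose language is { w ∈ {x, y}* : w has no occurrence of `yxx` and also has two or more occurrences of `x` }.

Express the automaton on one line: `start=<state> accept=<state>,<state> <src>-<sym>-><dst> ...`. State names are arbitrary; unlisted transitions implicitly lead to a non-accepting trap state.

Run two small machines in parallel and take their product. The first has 4 states tracking partial matches of the forbidden pattern `yxx`; the second has 4 states tracking the count of `x`s, saturating at 3. A product state is a pair (one from each), accepting exactly when both do.
13 states suffice.
          x    y  
>  q0     q1   q2 
   q1     q3   q4 
   q2     q5   q2 
 * q3     q6   q7 
   q4     q8   q4 
   q5     q9   q4 
 * q6     q6  q10 
 * q7    q11   q7 
 * q8    q12   q7 
   q9    q12   q9 
 * q10   q11  q10 
 * q11   q12  q10 
   q12   q12  q12 
(> = start, * = accepting)

start=q0 accept=q3,q6,q7,q8,q10,q11 q0-x->q1 q0-y->q2 q1-x->q3 q1-y->q4 q2-x->q5 q2-y->q2 q3-x->q6 q3-y->q7 q4-x->q8 q4-y->q4 q5-x->q9 q5-y->q4 q6-x->q6 q6-y->q10 q7-x->q11 q7-y->q7 q8-x->q12 q8-y->q7 q9-x->q12 q9-y->q9 q10-x->q11 q10-y->q10 q11-x->q12 q11-y->q10 q12-x->q12 q12-y->q12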